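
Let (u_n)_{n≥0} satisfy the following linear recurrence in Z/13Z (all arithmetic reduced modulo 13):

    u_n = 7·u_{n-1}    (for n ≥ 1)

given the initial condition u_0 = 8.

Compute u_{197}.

u_1 = 7·8 = 4
u_2 = 7·4 = 2
u_3 = 7·2 = 1
u_4 = 7·1 = 7
u_5 = 7·7 = 10
u_6 = 7·10 = 5
u_7 = 7·5 = 9
u_8 = 7·9 = 11
u_9 = 7·11 = 12
u_10 = 7·12 = 6
u_11 = 7·6 = 3
u_12 = 7·3 = 8
(u_12) = (8) = (u_0), so the sequence has period 12.
197 ≡ 5 (mod 12), hence u_197 = u_5 = 10.

10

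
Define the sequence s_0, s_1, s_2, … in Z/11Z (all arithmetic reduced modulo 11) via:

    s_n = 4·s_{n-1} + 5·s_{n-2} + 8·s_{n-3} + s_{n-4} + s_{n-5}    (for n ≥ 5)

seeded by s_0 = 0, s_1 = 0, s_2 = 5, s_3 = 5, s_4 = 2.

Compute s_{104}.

5

s_5 = 4·2 + 5·5 + 8·5 + 1·0 + 1·0 = 7
s_6 = 4·7 + 5·2 + 8·5 + 1·5 + 1·0 = 6
s_7 = 4·6 + 5·7 + 8·2 + 1·5 + 1·5 = 8
s_8 = 4·8 + 5·6 + 8·7 + 1·2 + 1·5 = 4
s_9 = 4·4 + 5·8 + 8·6 + 1·7 + 1·2 = 3
s_10 = 4·3 + 5·4 + 8·8 + 1·6 + 1·7 = 10
s_11 = 4·10 + 5·3 + 8·4 + 1·8 + 1·6 = 2
s_12 = 4·2 + 5·10 + 8·3 + 1·4 + 1·8 = 6
s_13 = 4·6 + 5·2 + 8·10 + 1·3 + 1·4 = 0
s_14 = 4·0 + 5·6 + 8·2 + 1·10 + 1·3 = 4
s_15 = 4·4 + 5·0 + 8·6 + 1·2 + 1·10 = 10
s_16 = 4·10 + 5·4 + 8·0 + 1·6 + 1·2 = 2
s_17 = 4·2 + 5·10 + 8·4 + 1·0 + 1·6 = 8
s_18 = 4·8 + 5·2 + 8·10 + 1·4 + 1·0 = 5
s_19 = 4·5 + 5·8 + 8·2 + 1·10 + 1·4 = 2
s_20 = 4·2 + 5·5 + 8·8 + 1·2 + 1·10 = 10
s_21 = 4·10 + 5·2 + 8·5 + 1·8 + 1·2 = 1
s_22 = 4·1 + 5·10 + 8·2 + 1·5 + 1·8 = 6
s_23 = 4·6 + 5·1 + 8·10 + 1·2 + 1·5 = 6
s_24 = 4·6 + 5·6 + 8·1 + 1·10 + 1·2 = 8
s_25 = 4·8 + 5·6 + 8·6 + 1·1 + 1·10 = 0
s_26 = 4·0 + 5·8 + 8·6 + 1·6 + 1·1 = 7
s_27 = 4·7 + 5·0 + 8·8 + 1·6 + 1·6 = 5
s_28 = 4·5 + 5·7 + 8·0 + 1·8 + 1·6 = 3
s_29 = 4·3 + 5·5 + 8·7 + 1·0 + 1·8 = 2
s_30 = 4·2 + 5·3 + 8·5 + 1·7 + 1·0 = 4
s_31 = 4·4 + 5·2 + 8·3 + 1·5 + 1·7 = 7
s_32 = 4·7 + 5·4 + 8·2 + 1·3 + 1·5 = 6
s_33 = 4·6 + 5·7 + 8·4 + 1·2 + 1·3 = 8
s_34 = 4·8 + 5·6 + 8·7 + 1·4 + 1·2 = 3
s_35 = 4·3 + 5·8 + 8·6 + 1·7 + 1·4 = 1
s_36 = 4·1 + 5·3 + 8·8 + 1·6 + 1·7 = 8
s_37 = 4·8 + 5·1 + 8·3 + 1·8 + 1·6 = 9
s_38 = 4·9 + 5·8 + 8·1 + 1·3 + 1·8 = 7
s_39 = 4·7 + 5·9 + 8·8 + 1·1 + 1·3 = 9
s_40 = 4·9 + 5·7 + 8·9 + 1·8 + 1·1 = 9
s_41 = 4·9 + 5·9 + 8·7 + 1·9 + 1·8 = 0
s_42 = 4·0 + 5·9 + 8·9 + 1·7 + 1·9 = 1
s_43 = 4·1 + 5·0 + 8·9 + 1·9 + 1·7 = 4
s_44 = 4·4 + 5·1 + 8·0 + 1·9 + 1·9 = 6
s_45 = 4·6 + 5·4 + 8·1 + 1·0 + 1·9 = 6
s_46 = 4·6 + 5·6 + 8·4 + 1·1 + 1·0 = 10
s_47 = 4·10 + 5·6 + 8·6 + 1·4 + 1·1 = 2
s_48 = 4·2 + 5·10 + 8·6 + 1·6 + 1·4 = 6
s_49 = 4·6 + 5·2 + 8·10 + 1·6 + 1·6 = 5
s_50 = 4·5 + 5·6 + 8·2 + 1·10 + 1·6 = 5
s_51 = 4·5 + 5·5 + 8·6 + 1·2 + 1·10 = 6
s_52 = 4·6 + 5·5 + 8·5 + 1·6 + 1·2 = 9
s_53 = 4·9 + 5·6 + 8·5 + 1·5 + 1·6 = 7
s_54 = 4·7 + 5·9 + 8·6 + 1·5 + 1·5 = 10
s_55 = 4·10 + 5·7 + 8·9 + 1·6 + 1·5 = 4
s_56 = 4·4 + 5·10 + 8·7 + 1·9 + 1·6 = 5
s_57 = 4·5 + 5·4 + 8·10 + 1·7 + 1·9 = 4
s_58 = 4·4 + 5·5 + 8·4 + 1·10 + 1·7 = 2
s_59 = 4·2 + 5·4 + 8·5 + 1·4 + 1·10 = 5
s_60 = 4·5 + 5·2 + 8·4 + 1·5 + 1·4 = 5
s_61 = 4·5 + 5·5 + 8·2 + 1·4 + 1·5 = 4
s_62 = 4·4 + 5·5 + 8·5 + 1·2 + 1·4 = 10
s_63 = 4·10 + 5·4 + 8·5 + 1·5 + 1·2 = 8
s_64 = 4·8 + 5·10 + 8·4 + 1·5 + 1·5 = 3
s_65 = 4·3 + 5·8 + 8·10 + 1·4 + 1·5 = 9
s_66 = 4·9 + 5·3 + 8·8 + 1·10 + 1·4 = 8
s_67 = 4·8 + 5·9 + 8·3 + 1·8 + 1·10 = 9
s_68 = 4·9 + 5·8 + 8·9 + 1·3 + 1·8 = 5
s_69 = 4·5 + 5·9 + 8·8 + 1·9 + 1·3 = 9
s_70 = 4·9 + 5·5 + 8·9 + 1·8 + 1·9 = 7
s_71 = 4·7 + 5·9 + 8·5 + 1·9 + 1·8 = 9
s_72 = 4·9 + 5·7 + 8·9 + 1·5 + 1·9 = 3
s_73 = 4·3 + 5·9 + 8·7 + 1·9 + 1·5 = 6
s_74 = 4·6 + 5·3 + 8·9 + 1·7 + 1·9 = 6
s_75 = 4·6 + 5·6 + 8·3 + 1·9 + 1·7 = 6
s_76 = 4·6 + 5·6 + 8·6 + 1·3 + 1·9 = 4
s_77 = 4·4 + 5·6 + 8·6 + 1·6 + 1·3 = 4
s_78 = 4·4 + 5·4 + 8·6 + 1·6 + 1·6 = 8
s_79 = 4·8 + 5·4 + 8·4 + 1·6 + 1·6 = 8
s_80 = 4·8 + 5·8 + 8·4 + 1·4 + 1·6 = 4
s_81 = 4·4 + 5·8 + 8·8 + 1·4 + 1·4 = 7
s_82 = 4·7 + 5·4 + 8·8 + 1·8 + 1·4 = 3
s_83 = 4·3 + 5·7 + 8·4 + 1·8 + 1·8 = 7
s_84 = 4·7 + 5·3 + 8·7 + 1·4 + 1·8 = 1
s_85 = 4·1 + 5·7 + 8·3 + 1·7 + 1·4 = 8
s_86 = 4·8 + 5·1 + 8·7 + 1·3 + 1·7 = 4
s_87 = 4·4 + 5·8 + 8·1 + 1·7 + 1·3 = 8
s_88 = 4·8 + 5·4 + 8·8 + 1·1 + 1·7 = 3
s_89 = 4·3 + 5·8 + 8·4 + 1·8 + 1·1 = 5
s_90 = 4·5 + 5·3 + 8·8 + 1·4 + 1·8 = 1
s_91 = 4·1 + 5·5 + 8·3 + 1·8 + 1·4 = 10
s_92 = 4·10 + 5·1 + 8·5 + 1·3 + 1·8 = 8
s_93 = 4·8 + 5·10 + 8·1 + 1·5 + 1·3 = 10
s_94 = 4·10 + 5·8 + 8·10 + 1·1 + 1·5 = 1
s_95 = 4·1 + 5·10 + 8·8 + 1·10 + 1·1 = 8
s_96 = 4·8 + 5·1 + 8·10 + 1·8 + 1·10 = 3
s_97 = 4·3 + 5·8 + 8·1 + 1·10 + 1·8 = 1
s_98 = 4·1 + 5·3 + 8·8 + 1·1 + 1·10 = 6
s_99 = 4·6 + 5·1 + 8·3 + 1·8 + 1·1 = 7
s_100 = 4·7 + 5·6 + 8·1 + 1·3 + 1·8 = 0
s_101 = 4·0 + 5·7 + 8·6 + 1·1 + 1·3 = 10
s_102 = 4·10 + 5·0 + 8·7 + 1·6 + 1·1 = 4
s_103 = 4·4 + 5·10 + 8·0 + 1·7 + 1·6 = 2
s_104 = 4·2 + 5·4 + 8·10 + 1·0 + 1·7 = 5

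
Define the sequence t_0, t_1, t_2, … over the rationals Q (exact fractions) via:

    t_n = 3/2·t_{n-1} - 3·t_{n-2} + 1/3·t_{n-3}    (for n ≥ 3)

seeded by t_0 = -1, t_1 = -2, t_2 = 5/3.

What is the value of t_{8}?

156407/1728

t_3 = 3/2·5/3 + -3·-2 + 1/3·-1 = 49/6
t_4 = 3/2·49/6 + -3·5/3 + 1/3·-2 = 79/12
t_5 = 3/2·79/12 + -3·49/6 + 1/3·5/3 = -1013/72
t_6 = 3/2·-1013/72 + -3·79/12 + 1/3·49/6 = -5491/144
t_7 = 3/2·-5491/144 + -3·-1013/72 + 1/3·79/12 = -3685/288
t_8 = 3/2·-3685/288 + -3·-5491/144 + 1/3·-1013/72 = 156407/1728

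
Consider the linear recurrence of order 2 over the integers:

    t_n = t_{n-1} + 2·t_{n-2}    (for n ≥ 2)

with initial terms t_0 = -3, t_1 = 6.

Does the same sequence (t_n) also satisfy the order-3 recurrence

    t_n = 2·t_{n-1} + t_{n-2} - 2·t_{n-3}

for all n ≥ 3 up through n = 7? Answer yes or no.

Terms t_0..t_7: -3, 6, 0, 12, 12, 36, 60, 132
n=3: candidate gives 12, actual t_3 = 12 ✓
n=4: candidate gives 12, actual t_4 = 12 ✓
n=5: candidate gives 36, actual t_5 = 36 ✓
n=6: candidate gives 60, actual t_6 = 60 ✓
n=7: candidate gives 132, actual t_7 = 132 ✓

yes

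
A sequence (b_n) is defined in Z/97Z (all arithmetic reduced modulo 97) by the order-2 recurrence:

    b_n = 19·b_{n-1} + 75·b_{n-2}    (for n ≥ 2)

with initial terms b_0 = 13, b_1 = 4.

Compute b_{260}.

b_2 = 19·4 + 75·13 = 81
b_3 = 19·81 + 75·4 = 93
b_4 = 19·93 + 75·81 = 82
b_5 = 19·82 + 75·93 = 94
b_6 = 19·94 + 75·82 = 79
b_7 = 19·79 + 75·94 = 15
b_8 = 19·15 + 75·79 = 2
b_9 = 19·2 + 75·15 = 96
b_10 = 19·96 + 75·2 = 34
b_11 = 19·34 + 75·96 = 86
b_12 = 19·86 + 75·34 = 13
b_13 = 19·13 + 75·86 = 4
(b_12, b_13) = (13, 4) = (b_0, b_1), so the sequence has period 12.
260 ≡ 8 (mod 12), hence b_260 = b_8 = 2.

2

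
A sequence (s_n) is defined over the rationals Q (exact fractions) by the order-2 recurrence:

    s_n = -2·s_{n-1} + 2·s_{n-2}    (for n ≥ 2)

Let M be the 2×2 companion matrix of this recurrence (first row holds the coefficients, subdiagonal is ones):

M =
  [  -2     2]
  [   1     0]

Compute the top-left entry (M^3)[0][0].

-16

(M^3)[0][0] is the top entry after applying M 3 times to the unit state (1, 0). Equivalently it is h_{4} for the auxiliary sequence (h_n) obeying the same recurrence with h_1 = 1 and h_i = 0 for 0 ≤ i < 1:
h_2 = -2·1 + 2·0 = -2
h_3 = -2·-2 + 2·1 = 6
h_4 = -2·6 + 2·-2 = -16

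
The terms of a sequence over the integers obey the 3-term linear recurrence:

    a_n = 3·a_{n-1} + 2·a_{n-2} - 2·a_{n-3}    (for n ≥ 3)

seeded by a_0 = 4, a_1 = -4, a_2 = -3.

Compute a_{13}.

-4802627

a_3 = 3·-3 + 2·-4 + -2·4 = -25
a_4 = 3·-25 + 2·-3 + -2·-4 = -73
a_5 = 3·-73 + 2·-25 + -2·-3 = -263
a_6 = 3·-263 + 2·-73 + -2·-25 = -885
a_7 = 3·-885 + 2·-263 + -2·-73 = -3035
a_8 = 3·-3035 + 2·-885 + -2·-263 = -10349
a_9 = 3·-10349 + 2·-3035 + -2·-885 = -35347
a_10 = 3·-35347 + 2·-10349 + -2·-3035 = -120669
a_11 = 3·-120669 + 2·-35347 + -2·-10349 = -412003
a_12 = 3·-412003 + 2·-120669 + -2·-35347 = -1406653
a_13 = 3·-1406653 + 2·-412003 + -2·-120669 = -4802627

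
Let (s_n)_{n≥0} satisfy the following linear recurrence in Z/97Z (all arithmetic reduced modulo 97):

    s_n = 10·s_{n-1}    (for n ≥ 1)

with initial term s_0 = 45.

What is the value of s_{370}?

10

s_1 = 10·45 = 62
s_2 = 10·62 = 38
s_3 = 10·38 = 89
s_4 = 10·89 = 17
s_5 = 10·17 = 73
s_6 = 10·73 = 51
s_7 = 10·51 = 25
s_8 = 10·25 = 56
s_9 = 10·56 = 75
s_10 = 10·75 = 71
s_11 = 10·71 = 31
s_12 = 10·31 = 19
s_13 = 10·19 = 93
s_14 = 10·93 = 57
s_15 = 10·57 = 85
s_16 = 10·85 = 74
s_17 = 10·74 = 61
s_18 = 10·61 = 28
s_19 = 10·28 = 86
s_20 = 10·86 = 84
s_21 = 10·84 = 64
s_22 = 10·64 = 58
s_23 = 10·58 = 95
s_24 = 10·95 = 77
s_25 = 10·77 = 91
s_26 = 10·91 = 37
s_27 = 10·37 = 79
s_28 = 10·79 = 14
s_29 = 10·14 = 43
s_30 = 10·43 = 42
s_31 = 10·42 = 32
s_32 = 10·32 = 29
s_33 = 10·29 = 96
s_34 = 10·96 = 87
s_35 = 10·87 = 94
s_36 = 10·94 = 67
s_37 = 10·67 = 88
s_38 = 10·88 = 7
s_39 = 10·7 = 70
s_40 = 10·70 = 21
s_41 = 10·21 = 16
s_42 = 10·16 = 63
s_43 = 10·63 = 48
s_44 = 10·48 = 92
s_45 = 10·92 = 47
s_46 = 10·47 = 82
s_47 = 10·82 = 44
s_48 = 10·44 = 52
s_49 = 10·52 = 35
s_50 = 10·35 = 59
s_51 = 10·59 = 8
s_52 = 10·8 = 80
s_53 = 10·80 = 24
s_54 = 10·24 = 46
s_55 = 10·46 = 72
s_56 = 10·72 = 41
s_57 = 10·41 = 22
s_58 = 10·22 = 26
s_59 = 10·26 = 66
s_60 = 10·66 = 78
s_61 = 10·78 = 4
s_62 = 10·4 = 40
s_63 = 10·40 = 12
s_64 = 10·12 = 23
s_65 = 10·23 = 36
s_66 = 10·36 = 69
s_67 = 10·69 = 11
s_68 = 10·11 = 13
s_69 = 10·13 = 33
s_70 = 10·33 = 39
s_71 = 10·39 = 2
s_72 = 10·2 = 20
s_73 = 10·20 = 6
s_74 = 10·6 = 60
s_75 = 10·60 = 18
s_76 = 10·18 = 83
s_77 = 10·83 = 54
s_78 = 10·54 = 55
s_79 = 10·55 = 65
s_80 = 10·65 = 68
s_81 = 10·68 = 1
s_82 = 10·1 = 10
s_83 = 10·10 = 3
s_84 = 10·3 = 30
s_85 = 10·30 = 9
s_86 = 10·9 = 90
s_87 = 10·90 = 27
s_88 = 10·27 = 76
s_89 = 10·76 = 81
s_90 = 10·81 = 34
s_91 = 10·34 = 49
s_92 = 10·49 = 5
s_93 = 10·5 = 50
s_94 = 10·50 = 15
s_95 = 10·15 = 53
s_96 = 10·53 = 45
(s_96) = (45) = (s_0), so the sequence has period 96.
370 ≡ 82 (mod 96), hence s_370 = s_82 = 10.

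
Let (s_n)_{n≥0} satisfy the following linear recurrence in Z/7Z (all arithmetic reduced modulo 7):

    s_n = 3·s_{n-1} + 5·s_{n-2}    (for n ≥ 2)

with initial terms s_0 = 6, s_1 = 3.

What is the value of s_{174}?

6

s_2 = 3·3 + 5·6 = 4
s_3 = 3·4 + 5·3 = 6
s_4 = 3·6 + 5·4 = 3
(s_3, s_4) = (6, 3) = (s_0, s_1), so the sequence has period 3.
174 ≡ 0 (mod 3), hence s_174 = s_0 = 6.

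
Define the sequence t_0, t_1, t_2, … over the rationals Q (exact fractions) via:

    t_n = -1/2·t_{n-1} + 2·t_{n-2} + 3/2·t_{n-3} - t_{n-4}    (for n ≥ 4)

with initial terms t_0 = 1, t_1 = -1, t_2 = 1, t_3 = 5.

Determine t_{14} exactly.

t_4 = -1/2·5 + 2·1 + 3/2·-1 + -1·1 = -3
t_5 = -1/2·-3 + 2·5 + 3/2·1 + -1·-1 = 14
t_6 = -1/2·14 + 2·-3 + 3/2·5 + -1·1 = -13/2
t_7 = -1/2·-13/2 + 2·14 + 3/2·-3 + -1·5 = 87/4
t_8 = -1/2·87/4 + 2·-13/2 + 3/2·14 + -1·-3 = 1/8
t_9 = -1/2·1/8 + 2·87/4 + 3/2·-13/2 + -1·14 = 315/16
t_10 = -1/2·315/16 + 2·1/8 + 3/2·87/4 + -1·-13/2 = 945/32
t_11 = -1/2·945/32 + 2·315/16 + 3/2·1/8 + -1·87/4 = 195/64
t_12 = -1/2·195/64 + 2·945/32 + 3/2·315/16 + -1·1/8 = 11129/128
t_13 = -1/2·11129/128 + 2·195/64 + 3/2·945/32 + -1·315/16 = -3269/256
t_14 = -1/2·-3269/256 + 2·11129/128 + 3/2·195/64 + -1·945/32 = 79521/512

79521/512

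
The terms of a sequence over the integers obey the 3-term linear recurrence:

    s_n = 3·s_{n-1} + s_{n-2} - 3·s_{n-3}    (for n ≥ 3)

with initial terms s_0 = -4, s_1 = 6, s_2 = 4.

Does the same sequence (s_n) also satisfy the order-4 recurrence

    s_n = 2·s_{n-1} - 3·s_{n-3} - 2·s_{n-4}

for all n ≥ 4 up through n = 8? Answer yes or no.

Terms s_0..s_8: -4, 6, 4, 30, 76, 246, 724, 2190, 6556
n=4: candidate gives 50, actual s_4 = 76 ✗

no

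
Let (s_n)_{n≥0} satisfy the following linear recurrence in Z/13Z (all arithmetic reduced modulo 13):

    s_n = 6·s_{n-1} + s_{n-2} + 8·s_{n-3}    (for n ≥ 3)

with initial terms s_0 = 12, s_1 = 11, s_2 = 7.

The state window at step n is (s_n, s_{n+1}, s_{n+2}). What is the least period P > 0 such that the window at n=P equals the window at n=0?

n=0: window = (12, 11, 7)
n=1: window = (11, 7, 6)
n=2: window = (7, 6, 1)
n=3: window = (6, 1, 3)
n=4: window = (1, 3, 2)
n=5: window = (3, 2, 10)
n=6: window = (2, 10, 8)
n=7: window = (10, 8, 9)
n=8: window = (8, 9, 12)
n=9: window = (9, 12, 2)
n=10: window = (12, 2, 5)
n=11: window = (2, 5, 11)
n=12: window = (5, 11, 9)
n=13: window = (11, 9, 1)
n=14: window = (9, 1, 12)
n=15: window = (1, 12, 2)
n=16: window = (12, 2, 6)
n=17: window = (2, 6, 4)
n=18: window = (6, 4, 7)
n=19: window = (4, 7, 3)
n=20: window = (7, 3, 5)
n=21: window = (3, 5, 11)
n=22: window = (5, 11, 4)
n=23: window = (11, 4, 10)
n=24: window = (4, 10, 9)
n=25: window = (10, 9, 5)
n=26: window = (9, 5, 2)
n=27: window = (5, 2, 11)
n=28: window = (2, 11, 4)
n=29: window = (11, 4, 12)
n=30: window = (4, 12, 8)
n=31: window = (12, 8, 1)
n=32: window = (8, 1, 6)
n=33: window = (1, 6, 10)
n=34: window = (6, 10, 9)
n=35: window = (10, 9, 8)
n=36: window = (9, 8, 7)
n=37: window = (8, 7, 5)
n=38: window = (7, 5, 10)
n=39: window = (5, 10, 4)
n=40: window = (10, 4, 9)
…
n=154: window = (1, 9, 12)
n=155: window = (9, 12, 11)
n=156: window = (12, 11, 7)
window at n=156 equals window at n=0 → period = 156

156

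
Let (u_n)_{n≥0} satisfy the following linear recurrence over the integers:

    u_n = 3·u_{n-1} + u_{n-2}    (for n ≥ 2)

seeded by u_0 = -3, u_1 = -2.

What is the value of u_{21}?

u_2 = 3·-2 + 1·-3 = -9
u_3 = 3·-9 + 1·-2 = -29
u_4 = 3·-29 + 1·-9 = -96
u_5 = 3·-96 + 1·-29 = -317
u_6 = 3·-317 + 1·-96 = -1047
u_7 = 3·-1047 + 1·-317 = -3458
u_8 = 3·-3458 + 1·-1047 = -11421
u_9 = 3·-11421 + 1·-3458 = -37721
u_10 = 3·-37721 + 1·-11421 = -124584
u_11 = 3·-124584 + 1·-37721 = -411473
u_12 = 3·-411473 + 1·-124584 = -1359003
u_13 = 3·-1359003 + 1·-411473 = -4488482
u_14 = 3·-4488482 + 1·-1359003 = -14824449
u_15 = 3·-14824449 + 1·-4488482 = -48961829
u_16 = 3·-48961829 + 1·-14824449 = -161709936
u_17 = 3·-161709936 + 1·-48961829 = -534091637
u_18 = 3·-534091637 + 1·-161709936 = -1763984847
u_19 = 3·-1763984847 + 1·-534091637 = -5826046178
u_20 = 3·-5826046178 + 1·-1763984847 = -19242123381
u_21 = 3·-19242123381 + 1·-5826046178 = -63552416321

-63552416321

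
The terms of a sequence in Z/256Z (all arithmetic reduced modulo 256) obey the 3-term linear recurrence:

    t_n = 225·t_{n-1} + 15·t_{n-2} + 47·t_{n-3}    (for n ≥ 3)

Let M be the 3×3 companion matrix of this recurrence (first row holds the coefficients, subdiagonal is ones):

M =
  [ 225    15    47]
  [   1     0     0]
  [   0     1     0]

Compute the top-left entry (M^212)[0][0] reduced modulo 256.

(M^212)[0][0] is the top entry after applying M 212 times to the unit state (1, 0, 0). Equivalently it is h_{214} for the auxiliary sequence (h_n) obeying the same recurrence with h_2 = 1 and h_i = 0 for 0 ≤ i < 2:
h_3 = 225·1 + 15·0 + 47·0 = 225
h_4 = 225·225 + 15·1 + 47·0 = 208
h_5 = 225·208 + 15·225 + 47·1 = 46
h_6 = 225·46 + 15·208 + 47·225 = 237
h_7 = 225·237 + 15·46 + 47·208 = 47
h_8 = 225·47 + 15·237 + 47·46 = 164
Continuing the recurrence:
  h_9 = 104;  h_10 = 165;  h_11 = 57;  h_12 = 220;  h_13 = 254;  h_14 = 153
  h_15 = 191;  h_16 = 120;  h_17 = 192;  h_18 = 217;  h_19 = 1;  h_20 = 216
  h_21 = 190;  h_22 = 213;  h_23 = 255;  h_24 = 124;  h_25 = 8;  h_26 = 29
  h_27 = 185;  h_28 = 196;  h_29 = 110;  h_30 = 33;  h_31 = 111;  h_32 = 176
  h_33 = 64;  h_34 = 241;  h_35 = 225;  h_36 = 160;  h_37 = 14;  h_38 = 253
  h_39 = 143;  h_40 = 20;  h_41 = 104;  h_42 = 213;  h_43 = 249;  h_44 = 108
  h_45 = 158;  h_46 = 233;  h_47 = 223;  h_48 = 168;  h_49 = 128;  h_50 = 73
  h_51 = 129;  h_52 = 40;  h_53 = 30;  h_54 = 101;  h_55 = 223;  h_56 = 108
  h_57 = 136;  h_58 = 205;  h_59 = 249;  h_60 = 212;  h_61 = 142;  h_62 = 241
  h_63 = 15;  h_64 = 96;  h_65 = 128;  h_66 = 225;  h_67 = 225;  h_68 = 112
  h_69 = 238;  h_70 = 13;  h_71 = 239;  h_72 = 132;  h_73 = 104;  h_74 = 5
  h_75 = 185;  h_76 = 252;  h_77 = 62;  h_78 = 57;  h_79 = 255;  h_80 = 216
  h_81 = 64;  h_82 = 185;  h_83 = 1;  h_84 = 120;  h_85 = 126;  h_86 = 245
  h_87 = 191;  h_88 = 92;  h_89 = 8;  h_90 = 125;  h_91 = 57;  h_92 = 228
  h_93 = 174;  h_94 = 193;  h_95 = 175;  h_96 = 16;  h_97 = 192;  h_98 = 209
  h_99 = 225;  h_100 = 64;  h_101 = 206;  h_102 = 29;  h_103 = 79;  h_104 = 244
  h_105 = 104;  h_106 = 53;  h_107 = 121;  h_108 = 140;  h_109 = 222;  h_110 = 137
  h_111 = 31;  h_112 = 8;  h_113 = 0;  h_114 = 41;  h_115 = 129;  h_116 = 200
  h_117 = 222;  h_118 = 133;  h_119 = 159;  h_120 = 76;  h_121 = 136;  h_122 = 45
  h_123 = 121;  h_124 = 244;  h_125 = 206;  h_126 = 145;  h_127 = 79;  h_128 = 192
  h_129 = 0;  h_130 = 193;  h_131 = 225;  h_132 = 16;  h_133 = 174;  h_134 = 45
  h_135 = 175;  h_136 = 100;  h_137 = 104;  h_138 = 101;  h_139 = 57;  h_140 = 28
  h_141 = 126;  h_142 = 217;  h_143 = 63;  h_144 = 56;  h_145 = 192;  h_146 = 153
  h_147 = 1;  h_148 = 24;  h_149 = 62;  h_150 = 21;  h_151 = 127;  h_152 = 60
  h_153 = 8;  h_154 = 221;  h_155 = 185;  h_156 = 4;  h_157 = 238;  h_158 = 97
  h_159 = 239;  h_160 = 112;  h_161 = 64;  h_162 = 177;  h_163 = 225;  h_164 = 224
  h_165 = 142;  h_166 = 61;  h_167 = 15;  h_168 = 212;  h_169 = 104;  h_170 = 149
  h_171 = 249;  h_172 = 172;  h_173 = 30;  h_174 = 41;  h_175 = 95;  h_176 = 104
  h_177 = 128;  h_178 = 9;  h_179 = 129;  h_180 = 104;  h_181 = 158;  h_182 = 165
  h_183 = 95;  h_184 = 44;  h_185 = 136;  h_186 = 141;  h_187 = 249;  h_188 = 20
  h_189 = 14;  h_190 = 49;  h_191 = 143;  h_192 = 32;  h_193 = 128;  h_194 = 161
  h_195 = 225;  h_196 = 176;  h_197 = 110;  h_198 = 77;  h_199 = 111;  h_200 = 68
  h_201 = 104;  h_202 = 197;  h_203 = 185;  h_204 = 60;  h_205 = 190;  h_206 = 121
  h_207 = 127;  h_208 = 152;  h_209 = 64;  h_210 = 121;  h_211 = 1;  h_212 = 184
h_213 = 225·184 + 15·1 + 47·121 = 254
h_214 = 225·254 + 15·184 + 47·1 = 53

53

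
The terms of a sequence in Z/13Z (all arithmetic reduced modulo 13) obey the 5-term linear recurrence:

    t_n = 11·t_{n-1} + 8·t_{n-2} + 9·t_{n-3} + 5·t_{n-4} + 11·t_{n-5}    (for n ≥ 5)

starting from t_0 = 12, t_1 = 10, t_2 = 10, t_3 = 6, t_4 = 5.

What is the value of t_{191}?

t_5 = 11·5 + 8·6 + 9·10 + 5·10 + 11·12 = 11
t_6 = 11·11 + 8·5 + 9·6 + 5·10 + 11·10 = 11
t_7 = 11·11 + 8·11 + 9·5 + 5·6 + 11·10 = 4
t_8 = 11·4 + 8·11 + 9·11 + 5·5 + 11·6 = 10
t_9 = 11·10 + 8·4 + 9·11 + 5·11 + 11·5 = 0
t_10 = 11·0 + 8·10 + 9·4 + 5·11 + 11·11 = 6
Continuing the recurrence:
  t_11 = 11;  t_12 = 3;  t_13 = 12;  t_14 = 12;  t_15 = 12;  t_16 = 4
  t_17 = 3;  t_18 = 1;  t_19 = 3;  t_20 = 12;  t_21 = 3;  t_22 = 12
  t_23 = 4;  t_24 = 0;  t_25 = 1;  t_26 = 10;  t_27 = 10;  t_28 = 9
  t_29 = 1;  t_30 = 0;  t_31 = 2;  t_32 = 4;  t_33 = 8;  t_34 = 6
  t_35 = 7;  t_36 = 5;  t_37 = 2;  t_38 = 9;  t_39 = 1;  t_40 = 8
  t_41 = 8;  t_42 = 7;  t_43 = 5;  t_44 = 0;  t_45 = 10;  t_46 = 5
  t_47 = 3;  t_48 = 10;  t_49 = 8;  t_50 = 5;  t_51 = 6;  t_52 = 1
  t_53 = 7;  t_54 = 5;  t_55 = 10;  t_56 = 11;  t_57 = 6;  t_58 = 8
  t_59 = 2;  t_60 = 6;  t_61 = 6;  t_62 = 4;  t_63 = 10;  t_64 = 1
  t_65 = 2;  t_66 = 11;  t_67 = 6;  t_68 = 1;  t_69 = 10;  t_70 = 2
  t_71 = 2;  t_72 = 4;  t_73 = 9;  t_74 = 9;  t_75 = 5;  t_76 = 3
  t_77 = 9;  t_78 = 0;  t_79 = 2;  t_80 = 4;  t_81 = 8;  t_82 = 3
  t_83 = 0;  t_84 = 8;  t_85 = 4;  t_86 = 3;  t_87 = 1;  t_88 = 7
  t_89 = 12;  t_90 = 9;  t_91 = 10;  t_92 = 11;  t_93 = 3;  t_94 = 11
  t_95 = 3;  t_96 = 1;  t_97 = 10;  t_98 = 12;  t_99 = 6;  t_100 = 4
  t_101 = 1;  t_102 = 7;  t_103 = 10;  t_104 = 1;  t_105 = 8;  t_106 = 11
  t_107 = 9;  t_108 = 10;  t_109 = 7;  t_110 = 4;  t_111 = 5;  t_112 = 0
  t_113 = 0;  t_114 = 12;  t_115 = 6;  t_116 = 9;  t_117 = 8;  t_118 = 1
  t_119 = 6;  t_120 = 10;  t_121 = 7;  t_122 = 5;  t_123 = 8;  t_124 = 8
  t_125 = 4;  t_126 = 9;  t_127 = 12;  t_128 = 4;  t_129 = 4;  t_130 = 0
  t_131 = 6;  t_132 = 7;  t_133 = 7;  t_134 = 10;  t_135 = 12;  t_136 = 12
  t_137 = 1;  t_138 = 4;  t_139 = 5;  t_140 = 2;  t_141 = 1;  t_142 = 12
  t_143 = 6;  t_144 = 2;  t_145 = 10;  t_146 = 4;  t_147 = 5;  t_148 = 6
  t_149 = 6;  t_150 = 3;  t_151 = 9;  t_152 = 2;  t_153 = 9;  t_154 = 4
  t_155 = 4;  t_156 = 6;  t_157 = 6;  t_158 = 9;  t_159 = 5;  t_160 = 8
  t_161 = 6;  t_162 = 0;  t_163 = 10;  t_164 = 12;  t_165 = 5;  t_166 = 8
  t_167 = 0;  t_168 = 6;  t_169 = 9;  t_170 = 8;  t_171 = 3;  t_172 = 0
  t_173 = 12;  t_174 = 12;  t_175 = 6;  t_176 = 4;  t_177 = 0;  t_178 = 5
  t_179 = 6;  t_180 = 10;  t_181 = 0;  t_182 = 3;  t_183 = 0;  t_184 = 10
  t_185 = 0;  t_186 = 4;  t_187 = 11;  t_188 = 8;  t_189 = 10
t_190 = 11·10 + 8·8 + 9·11 + 5·4 + 11·0 = 7
t_191 = 11·7 + 8·10 + 9·8 + 5·11 + 11·4 = 3

3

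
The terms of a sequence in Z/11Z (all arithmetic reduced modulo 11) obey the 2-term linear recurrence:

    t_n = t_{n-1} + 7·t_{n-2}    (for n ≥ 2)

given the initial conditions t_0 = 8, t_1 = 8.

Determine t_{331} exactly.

3

t_2 = 1·8 + 7·8 = 9
t_3 = 1·9 + 7·8 = 10
t_4 = 1·10 + 7·9 = 7
t_5 = 1·7 + 7·10 = 0
t_6 = 1·0 + 7·7 = 5
t_7 = 1·5 + 7·0 = 5
t_8 = 1·5 + 7·5 = 7
t_9 = 1·7 + 7·5 = 9
t_10 = 1·9 + 7·7 = 3
t_11 = 1·3 + 7·9 = 0
t_12 = 1·0 + 7·3 = 10
t_13 = 1·10 + 7·0 = 10
t_14 = 1·10 + 7·10 = 3
t_15 = 1·3 + 7·10 = 7
t_16 = 1·7 + 7·3 = 6
t_17 = 1·6 + 7·7 = 0
t_18 = 1·0 + 7·6 = 9
t_19 = 1·9 + 7·0 = 9
t_20 = 1·9 + 7·9 = 6
t_21 = 1·6 + 7·9 = 3
t_22 = 1·3 + 7·6 = 1
t_23 = 1·1 + 7·3 = 0
t_24 = 1·0 + 7·1 = 7
t_25 = 1·7 + 7·0 = 7
t_26 = 1·7 + 7·7 = 1
t_27 = 1·1 + 7·7 = 6
t_28 = 1·6 + 7·1 = 2
t_29 = 1·2 + 7·6 = 0
t_30 = 1·0 + 7·2 = 3
t_31 = 1·3 + 7·0 = 3
t_32 = 1·3 + 7·3 = 2
t_33 = 1·2 + 7·3 = 1
t_34 = 1·1 + 7·2 = 4
t_35 = 1·4 + 7·1 = 0
t_36 = 1·0 + 7·4 = 6
t_37 = 1·6 + 7·0 = 6
t_38 = 1·6 + 7·6 = 4
t_39 = 1·4 + 7·6 = 2
t_40 = 1·2 + 7·4 = 8
t_41 = 1·8 + 7·2 = 0
t_42 = 1·0 + 7·8 = 1
t_43 = 1·1 + 7·0 = 1
t_44 = 1·1 + 7·1 = 8
t_45 = 1·8 + 7·1 = 4
t_46 = 1·4 + 7·8 = 5
t_47 = 1·5 + 7·4 = 0
t_48 = 1·0 + 7·5 = 2
t_49 = 1·2 + 7·0 = 2
t_50 = 1·2 + 7·2 = 5
t_51 = 1·5 + 7·2 = 8
t_52 = 1·8 + 7·5 = 10
t_53 = 1·10 + 7·8 = 0
t_54 = 1·0 + 7·10 = 4
t_55 = 1·4 + 7·0 = 4
t_56 = 1·4 + 7·4 = 10
t_57 = 1·10 + 7·4 = 5
t_58 = 1·5 + 7·10 = 9
t_59 = 1·9 + 7·5 = 0
t_60 = 1·0 + 7·9 = 8
t_61 = 1·8 + 7·0 = 8
(t_60, t_61) = (8, 8) = (t_0, t_1), so the sequence has period 60.
331 ≡ 31 (mod 60), hence t_331 = t_31 = 3.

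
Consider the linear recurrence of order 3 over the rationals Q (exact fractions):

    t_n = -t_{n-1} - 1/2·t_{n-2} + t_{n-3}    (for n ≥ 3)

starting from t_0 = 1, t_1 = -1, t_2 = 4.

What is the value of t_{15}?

t_3 = -1·4 + -1/2·-1 + 1·1 = -5/2
t_4 = -1·-5/2 + -1/2·4 + 1·-1 = -1/2
t_5 = -1·-1/2 + -1/2·-5/2 + 1·4 = 23/4
t_6 = -1·23/4 + -1/2·-1/2 + 1·-5/2 = -8
t_7 = -1·-8 + -1/2·23/4 + 1·-1/2 = 37/8
t_8 = -1·37/8 + -1/2·-8 + 1·23/4 = 41/8
t_9 = -1·41/8 + -1/2·37/8 + 1·-8 = -247/16
t_10 = -1·-247/16 + -1/2·41/8 + 1·37/8 = 35/2
t_11 = -1·35/2 + -1/2·-247/16 + 1·41/8 = -149/32
t_12 = -1·-149/32 + -1/2·35/2 + 1·-247/16 = -625/32
t_13 = -1·-625/32 + -1/2·-149/32 + 1·35/2 = 2519/64
t_14 = -1·2519/64 + -1/2·-625/32 + 1·-149/32 = -137/4
t_15 = -1·-137/4 + -1/2·2519/64 + 1·-625/32 = -635/128

-635/128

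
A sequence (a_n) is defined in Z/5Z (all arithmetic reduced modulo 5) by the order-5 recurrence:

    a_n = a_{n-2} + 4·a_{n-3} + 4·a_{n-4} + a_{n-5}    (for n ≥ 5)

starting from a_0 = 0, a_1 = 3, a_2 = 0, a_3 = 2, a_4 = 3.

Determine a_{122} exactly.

a_5 = 0·3 + 1·2 + 4·0 + 4·3 + 1·0 = 4
a_6 = 0·4 + 1·3 + 4·2 + 4·0 + 1·3 = 4
a_7 = 0·4 + 1·4 + 4·3 + 4·2 + 1·0 = 4
a_8 = 0·4 + 1·4 + 4·4 + 4·3 + 1·2 = 4
a_9 = 0·4 + 1·4 + 4·4 + 4·4 + 1·3 = 4
a_10 = 0·4 + 1·4 + 4·4 + 4·4 + 1·4 = 0
Continuing the recurrence:
  a_11 = 0;  a_12 = 1;  a_13 = 0;  a_14 = 0;  a_15 = 4;  a_16 = 4
  a_17 = 0;  a_18 = 0;  a_19 = 2;  a_20 = 0;  a_21 = 1;  a_22 = 3
  a_23 = 4;  a_24 = 4;  a_25 = 0;  a_26 = 3;  a_27 = 0;  a_28 = 3
  a_29 = 1;  a_30 = 0;  a_31 = 1;  a_32 = 1;  a_33 = 3;  a_34 = 1
  a_35 = 1;  a_36 = 3;  a_37 = 3;  a_38 = 4;  a_39 = 0;  a_40 = 4
  a_41 = 1;  a_42 = 3;  a_43 = 1;  a_44 = 3;  a_45 = 1;  a_46 = 0
  a_47 = 0;  a_48 = 2;  a_49 = 2;  a_50 = 3;  a_51 = 0;  a_52 = 4
  a_53 = 2;  a_54 = 3;  a_55 = 1;  a_56 = 2;  a_57 = 0;  a_58 = 0
  a_59 = 0;  a_60 = 4;  a_61 = 2;  a_62 = 4;  a_63 = 3;  a_64 = 3
  a_65 = 1;  a_66 = 3;  a_67 = 4;  a_68 = 2;  a_69 = 3;  a_70 = 1
  a_71 = 0;  a_72 = 0;  a_73 = 3;  a_74 = 2;  a_75 = 4;  a_76 = 4
  a_77 = 4;  a_78 = 1;  a_79 = 3;  a_80 = 2;  a_81 = 2;  a_82 = 2
  a_83 = 3;  a_84 = 1;  a_85 = 1;  a_86 = 3;  a_87 = 4;  a_88 = 4
  a_89 = 1;  a_90 = 3;  a_91 = 1;  a_92 = 2;  a_93 = 1;  a_94 = 4
  a_95 = 1;  a_96 = 2;  a_97 = 3;  a_98 = 3;  a_99 = 4;  a_100 = 4
  a_101 = 0;  a_102 = 0;  a_103 = 0;  a_104 = 0;  a_105 = 4;  a_106 = 0
  a_107 = 4;  a_108 = 1;  a_109 = 0;  a_110 = 1;  a_111 = 0;  a_112 = 4
  a_113 = 0;  a_114 = 3;  a_115 = 2;  a_116 = 4;  a_117 = 3;  a_118 = 4
  a_119 = 0;  a_120 = 4
a_121 = 0·4 + 1·0 + 4·4 + 4·3 + 1·4 = 2
a_122 = 0·2 + 1·4 + 4·0 + 4·4 + 1·3 = 3

3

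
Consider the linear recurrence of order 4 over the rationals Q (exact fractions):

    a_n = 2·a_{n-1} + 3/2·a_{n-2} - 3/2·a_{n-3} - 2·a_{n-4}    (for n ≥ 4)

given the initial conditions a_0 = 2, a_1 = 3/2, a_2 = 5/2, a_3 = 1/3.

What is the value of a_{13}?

-1649797/192

a_4 = 2·1/3 + 3/2·5/2 + -3/2·3/2 + -2·2 = -11/6
a_5 = 2·-11/6 + 3/2·1/3 + -3/2·5/2 + -2·3/2 = -119/12
a_6 = 2·-119/12 + 3/2·-11/6 + -3/2·1/3 + -2·5/2 = -337/12
a_7 = 2·-337/12 + 3/2·-119/12 + -3/2·-11/6 + -2·1/3 = -1655/24
a_8 = 2·-1655/24 + 3/2·-337/12 + -3/2·-119/12 + -2·-11/6 = -323/2
a_9 = 2·-323/2 + 3/2·-1655/24 + -3/2·-337/12 + -2·-119/12 = -17495/48
a_10 = 2·-17495/48 + 3/2·-323/2 + -3/2·-1655/24 + -2·-337/12 = -38957/48
a_11 = 2·-38957/48 + 3/2·-17495/48 + -3/2·-323/2 + -2·-1655/24 = -171817/96
a_12 = 2·-171817/96 + 3/2·-38957/48 + -3/2·-17495/48 + -2·-323/2 = -94253/24
a_13 = 2·-94253/24 + 3/2·-171817/96 + -3/2·-38957/48 + -2·-17495/48 = -1649797/192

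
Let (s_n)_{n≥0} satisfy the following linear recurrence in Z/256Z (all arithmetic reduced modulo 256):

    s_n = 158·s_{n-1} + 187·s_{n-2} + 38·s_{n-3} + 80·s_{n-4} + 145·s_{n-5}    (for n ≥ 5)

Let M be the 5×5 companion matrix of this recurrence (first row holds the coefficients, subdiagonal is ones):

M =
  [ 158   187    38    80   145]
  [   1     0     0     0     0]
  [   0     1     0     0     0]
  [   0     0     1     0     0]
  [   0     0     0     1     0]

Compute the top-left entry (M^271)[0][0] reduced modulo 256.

(M^271)[0][0] is the top entry after applying M 271 times to the unit state (1, 0, 0, 0, 0). Equivalently it is h_{275} for the auxiliary sequence (h_n) obeying the same recurrence with h_4 = 1 and h_i = 0 for 0 ≤ i < 4:
h_5 = 158·1 + 187·0 + 38·0 + 80·0 + 145·0 = 158
h_6 = 158·158 + 187·1 + 38·0 + 80·0 + 145·0 = 63
h_7 = 158·63 + 187·158 + 38·1 + 80·0 + 145·0 = 114
h_8 = 158·114 + 187·63 + 38·158 + 80·1 + 145·0 = 37
h_9 = 158·37 + 187·114 + 38·63 + 80·158 + 145·1 = 103
h_10 = 158·103 + 187·37 + 38·114 + 80·63 + 145·158 = 179
Continuing the recurrence:
  h_11 = 132;  h_12 = 165;  h_13 = 249;  h_14 = 20;  h_15 = 92;  h_16 = 174
  h_17 = 213;  h_18 = 129;  h_19 = 29;  h_20 = 59;  h_21 = 221;  h_22 = 194
  h_23 = 14;  h_24 = 5;  h_25 = 151;  h_26 = 186;  h_27 = 25;  h_28 = 52
  h_29 = 252;  h_30 = 225;  h_31 = 212;  h_32 = 4;  h_33 = 238;  h_34 = 84
  h_35 = 251;  h_36 = 238;  h_37 = 89;  h_38 = 24;  h_39 = 43;  h_40 = 211
  h_41 = 209;  h_42 = 106;  h_43 = 113;  h_44 = 125;  h_45 = 64;  h_46 = 22
  h_47 = 60;  h_48 = 171;  h_49 = 111;  h_50 = 115;  h_51 = 167;  h_52 = 249
  h_53 = 72;  h_54 = 236;  h_55 = 137;  h_56 = 9;  h_57 = 50;  h_58 = 77
  h_59 = 222;  h_60 = 24;  h_61 = 33;  h_62 = 60;  h_63 = 176;  h_64 = 152
  h_65 = 48;  h_66 = 57;  h_67 = 202;  h_68 = 159;  h_69 = 62;  h_70 = 101
  h_71 = 163;  h_72 = 175;  h_73 = 128;  h_74 = 181;  h_75 = 85;  h_76 = 176
  h_77 = 180;  h_78 = 86;  h_79 = 197;  h_80 = 69;  h_81 = 49;  h_82 = 183
  h_83 = 65;  h_84 = 54;  h_85 = 94;  h_86 = 13;  h_87 = 171;  h_88 = 174
  h_89 = 49;  h_90 = 8;  h_91 = 92;  h_92 = 33;  h_93 = 160;  h_94 = 196
  h_95 = 6;  h_96 = 12;  h_97 = 147;  h_98 = 66;  h_99 = 201;  h_100 = 60
  h_101 = 99;  h_102 = 167;  h_103 = 125;  h_104 = 110;  h_105 = 233;  h_106 = 249
  h_107 = 220;  h_108 = 110;  h_109 = 172;  h_110 = 243;  h_111 = 187;  h_112 = 111
  h_113 = 59;  h_114 = 157;  h_115 = 140;  h_116 = 116;  h_117 = 121;  h_118 = 173
  h_119 = 14;  h_120 = 133;  h_121 = 130;  h_122 = 16;  h_123 = 241;  h_124 = 56
  h_125 = 240;  h_126 = 112;  h_127 = 32;  h_128 = 49;  h_129 = 246;  h_130 = 79
  h_131 = 42;  h_132 = 149;  h_133 = 255;  h_134 = 123;  h_135 = 44;  h_136 = 53
  h_137 = 49;  h_138 = 92;  h_139 = 220;  h_140 = 190;  h_141 = 245;  h_142 = 41
  h_143 = 85;  h_144 = 195;  h_145 = 181;  h_146 = 90;  h_147 = 126;  h_148 = 117
  h_149 = 159;  h_150 = 242;  h_151 = 57;  h_152 = 124;  h_153 = 12;  h_154 = 33
  h_155 = 108;  h_156 = 148;  h_157 = 30;  h_158 = 196;  h_159 = 75;  h_160 = 86
  h_161 = 41;  h_162 = 128;  h_163 = 43;  h_164 = 123;  h_165 = 217;  h_166 = 98
  h_167 = 49;  h_168 = 213;  h_169 = 72;  h_170 = 214;  h_171 = 28;  h_172 = 155
  h_173 = 7;  h_174 = 91;  h_175 = 63;  h_176 = 177;  h_177 = 192;  h_178 = 140
  h_179 = 41;  h_180 = 17;  h_181 = 122;  h_182 = 77;  h_183 = 70;  h_184 = 24
  h_185 = 33;  h_186 = 116;  h_187 = 192;  h_188 = 72;  h_189 = 208;  h_190 = 105
  h_191 = 34;  h_192 = 207;  h_193 = 246;  h_194 = 181;  h_195 = 59;  h_196 = 23
  h_197 = 72;  h_198 = 229;  h_199 = 77;  h_200 = 24;  h_201 = 148;  h_202 = 166
  h_203 = 229;  h_204 = 173;  h_205 = 137;  h_206 = 159;  h_207 = 121;  h_208 = 238
  h_209 = 174;  h_210 = 125;  h_211 = 115;  h_212 = 6;  h_213 = 113;  h_214 = 208
  h_215 = 140;  h_216 = 33;  h_217 = 56;  h_218 = 116;  h_219 = 246;  h_220 = 124
  h_221 = 163;  h_222 = 170;  h_223 = 249;  h_224 = 36;  h_225 = 131;  h_226 = 143
  h_227 = 101;  h_228 = 134;  h_229 = 9;  h_230 = 81;  h_231 = 4;  h_232 = 14
  h_233 = 76;  h_234 = 35;  h_235 = 83;  h_236 = 183;  h_237 = 115;  h_238 = 245
  h_239 = 36;  h_240 = 116;  h_241 = 217;  h_242 = 181;  h_243 = 118;  h_244 = 229
  h_245 = 234;  h_246 = 176;  h_247 = 241;  h_248 = 112;  h_249 = 32;  h_250 = 224
  h_251 = 64;  h_252 = 97;  h_253 = 78;  h_254 = 159;  h_255 = 98;  h_256 = 197
  h_257 = 23;  h_258 = 131;  h_259 = 148;  h_260 = 133;  h_261 = 105;  h_262 = 228
  h_263 = 156;  h_264 = 206;  h_265 = 21;  h_266 = 81;  h_267 = 205;  h_268 = 139
  h_269 = 205;  h_270 = 178;  h_271 = 46;  h_272 = 101;  h_273 = 39
h_274 = 158·39 + 187·101 + 38·46 + 80·178 + 145·205 = 106
h_275 = 158·106 + 187·39 + 38·101 + 80·46 + 145·178 = 25

25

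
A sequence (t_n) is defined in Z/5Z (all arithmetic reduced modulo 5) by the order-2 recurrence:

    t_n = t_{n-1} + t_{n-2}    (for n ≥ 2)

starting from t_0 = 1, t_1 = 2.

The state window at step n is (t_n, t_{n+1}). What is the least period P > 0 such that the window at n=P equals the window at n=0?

20

n=0: window = (1, 2)
n=1: window = (2, 3)
n=2: window = (3, 0)
n=3: window = (0, 3)
n=4: window = (3, 3)
n=5: window = (3, 1)
n=6: window = (1, 4)
n=7: window = (4, 0)
n=8: window = (0, 4)
n=9: window = (4, 4)
n=10: window = (4, 3)
n=11: window = (3, 2)
n=12: window = (2, 0)
n=13: window = (0, 2)
n=14: window = (2, 2)
n=15: window = (2, 4)
n=16: window = (4, 1)
n=17: window = (1, 0)
n=18: window = (0, 1)
n=19: window = (1, 1)
n=20: window = (1, 2)
window at n=20 equals window at n=0 → period = 20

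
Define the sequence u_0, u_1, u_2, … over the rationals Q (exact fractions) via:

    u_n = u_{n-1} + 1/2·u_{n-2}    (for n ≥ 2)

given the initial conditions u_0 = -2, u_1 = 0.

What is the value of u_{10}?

u_2 = 1·0 + 1/2·-2 = -1
u_3 = 1·-1 + 1/2·0 = -1
u_4 = 1·-1 + 1/2·-1 = -3/2
u_5 = 1·-3/2 + 1/2·-1 = -2
u_6 = 1·-2 + 1/2·-3/2 = -11/4
u_7 = 1·-11/4 + 1/2·-2 = -15/4
u_8 = 1·-15/4 + 1/2·-11/4 = -41/8
u_9 = 1·-41/8 + 1/2·-15/4 = -7
u_10 = 1·-7 + 1/2·-41/8 = -153/16

-153/16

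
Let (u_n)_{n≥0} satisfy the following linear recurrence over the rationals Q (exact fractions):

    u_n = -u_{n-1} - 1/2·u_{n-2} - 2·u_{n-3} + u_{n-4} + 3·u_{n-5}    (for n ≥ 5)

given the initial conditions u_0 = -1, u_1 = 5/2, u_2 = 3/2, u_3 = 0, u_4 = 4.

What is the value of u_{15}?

u_5 = -1·4 + -1/2·0 + -2·3/2 + 1·5/2 + 3·-1 = -15/2
u_6 = -1·-15/2 + -1/2·4 + -2·0 + 1·3/2 + 3·5/2 = 29/2
u_7 = -1·29/2 + -1/2·-15/2 + -2·4 + 1·0 + 3·3/2 = -57/4
u_8 = -1·-57/4 + -1/2·29/2 + -2·-15/2 + 1·4 + 3·0 = 26
u_9 = -1·26 + -1/2·-57/4 + -2·29/2 + 1·-15/2 + 3·4 = -347/8
u_10 = -1·-347/8 + -1/2·26 + -2·-57/4 + 1·29/2 + 3·-15/2 = 407/8
u_11 = -1·407/8 + -1/2·-347/8 + -2·26 + 1·-57/4 + 3·29/2 = -831/16
u_12 = -1·-831/16 + -1/2·407/8 + -2·-347/8 + 1·26 + 3·-57/4 = 193/2
u_13 = -1·193/2 + -1/2·-831/16 + -2·407/8 + 1·-347/8 + 3·26 = -4405/32
u_14 = -1·-4405/32 + -1/2·193/2 + -2·-831/16 + 1·407/8 + 3·-347/8 = 3649/32
u_15 = -1·3649/32 + -1/2·-4405/32 + -2·193/2 + 1·-831/16 + 3·407/8 = -8801/64

-8801/64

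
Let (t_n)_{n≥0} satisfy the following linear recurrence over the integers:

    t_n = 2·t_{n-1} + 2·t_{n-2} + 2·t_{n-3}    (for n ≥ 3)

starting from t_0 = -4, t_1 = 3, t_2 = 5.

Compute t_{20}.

854770496

t_3 = 2·5 + 2·3 + 2·-4 = 8
t_4 = 2·8 + 2·5 + 2·3 = 32
t_5 = 2·32 + 2·8 + 2·5 = 90
t_6 = 2·90 + 2·32 + 2·8 = 260
t_7 = 2·260 + 2·90 + 2·32 = 764
t_8 = 2·764 + 2·260 + 2·90 = 2228
t_9 = 2·2228 + 2·764 + 2·260 = 6504
t_10 = 2·6504 + 2·2228 + 2·764 = 18992
t_11 = 2·18992 + 2·6504 + 2·2228 = 55448
t_12 = 2·55448 + 2·18992 + 2·6504 = 161888
t_13 = 2·161888 + 2·55448 + 2·18992 = 472656
t_14 = 2·472656 + 2·161888 + 2·55448 = 1379984
t_15 = 2·1379984 + 2·472656 + 2·161888 = 4029056
t_16 = 2·4029056 + 2·1379984 + 2·472656 = 11763392
t_17 = 2·11763392 + 2·4029056 + 2·1379984 = 34344864
t_18 = 2·34344864 + 2·11763392 + 2·4029056 = 100274624
t_19 = 2·100274624 + 2·34344864 + 2·11763392 = 292765760
t_20 = 2·292765760 + 2·100274624 + 2·34344864 = 854770496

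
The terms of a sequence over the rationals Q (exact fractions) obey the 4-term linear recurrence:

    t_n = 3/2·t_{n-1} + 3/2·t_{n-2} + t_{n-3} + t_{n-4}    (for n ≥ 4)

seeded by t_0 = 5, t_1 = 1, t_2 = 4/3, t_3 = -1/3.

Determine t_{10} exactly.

t_4 = 3/2·-1/3 + 3/2·4/3 + 1·1 + 1·5 = 15/2
t_5 = 3/2·15/2 + 3/2·-1/3 + 1·4/3 + 1·1 = 157/12
t_6 = 3/2·157/12 + 3/2·15/2 + 1·-1/3 + 1·4/3 = 255/8
t_7 = 3/2·255/8 + 3/2·157/12 + 1·15/2 + 1·-1/3 = 3581/48
t_8 = 3/2·3581/48 + 3/2·255/8 + 1·157/12 + 1·15/2 = 17309/96
t_9 = 3/2·17309/96 + 3/2·3581/48 + 1·255/8 + 1·157/12 = 82045/192
t_10 = 3/2·82045/192 + 3/2·17309/96 + 1·3581/48 + 1·255/8 = 390877/384

390877/384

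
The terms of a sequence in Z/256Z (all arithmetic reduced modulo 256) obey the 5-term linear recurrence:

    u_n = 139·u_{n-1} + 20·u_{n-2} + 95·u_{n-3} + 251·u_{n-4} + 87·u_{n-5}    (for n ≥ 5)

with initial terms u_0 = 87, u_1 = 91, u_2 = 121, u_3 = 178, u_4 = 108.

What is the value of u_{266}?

71

u_5 = 139·108 + 20·178 + 95·121 + 251·91 + 87·87 = 61
u_6 = 139·61 + 20·108 + 95·178 + 251·121 + 87·91 = 45
u_7 = 139·45 + 20·61 + 95·108 + 251·178 + 87·121 = 236
u_8 = 139·236 + 20·45 + 95·61 + 251·108 + 87·178 = 173
u_9 = 139·173 + 20·236 + 95·45 + 251·61 + 87·108 = 149
u_10 = 139·149 + 20·173 + 95·236 + 251·45 + 87·61 = 217
Continuing the recurrence:
  u_11 = 89;  u_12 = 101;  u_13 = 52;  u_14 = 141;  u_15 = 28;  u_16 = 202
  u_17 = 128;  u_18 = 151;  u_19 = 82;  u_20 = 100;  u_21 = 227;  u_22 = 12
  u_23 = 19;  u_24 = 104;  u_25 = 245;  u_26 = 29;  u_27 = 48;  u_28 = 172
  u_29 = 118;  u_30 = 4;  u_31 = 35;  u_32 = 15;  u_33 = 131;  u_34 = 80
  u_35 = 234;  u_36 = 133;  u_37 = 185;  u_38 = 162;  u_39 = 99;  u_40 = 253
  u_41 = 207;  u_42 = 155;  u_43 = 87;  u_44 = 222;  u_45 = 203;  u_46 = 44
  u_47 = 28;  u_48 = 52;  u_49 = 59;  u_50 = 158;  u_51 = 26;  u_52 = 219
  u_53 = 24;  u_54 = 193;  u_55 = 32;  u_56 = 235;  u_57 = 173;  u_58 = 142
  u_59 = 202;  u_60 = 66;  u_61 = 204;  u_62 = 231;  u_63 = 43;  u_64 = 117
  u_65 = 14;  u_66 = 132;  u_67 = 217;  u_68 = 169;  u_69 = 48;  u_70 = 249
  u_71 = 73;  u_72 = 89;  u_73 = 237;  u_74 = 45;  u_75 = 44;  u_76 = 109
  u_77 = 240;  u_78 = 210;  u_79 = 168;  u_80 = 131;  u_81 = 138;  u_82 = 248
  u_83 = 35;  u_84 = 32;  u_85 = 247;  u_86 = 168;  u_87 = 253;  u_88 = 109
  u_89 = 88;  u_90 = 216;  u_91 = 194;  u_92 = 184;  u_93 = 139;  u_94 = 135
  u_95 = 15;  u_96 = 156;  u_97 = 202;  u_98 = 9;  u_99 = 37;  u_100 = 206
  u_101 = 39;  u_102 = 121;  u_103 = 135;  u_104 = 199;  u_105 = 191;  u_106 = 62
  u_107 = 235;  u_108 = 80;  u_109 = 180;  u_110 = 228;  u_111 = 7;  u_112 = 182
  u_113 = 166;  u_114 = 171;  u_115 = 180;  u_116 = 133;  u_117 = 88;  u_118 = 11
  u_119 = 205;  u_120 = 102;  u_121 = 246;  u_122 = 78;  u_123 = 40;  u_124 = 199
  u_125 = 251;  u_126 = 193;  u_127 = 250;  u_128 = 172;  u_129 = 69;  u_130 = 53
  u_131 = 180;  u_132 = 21;  u_133 = 61;  u_134 = 249;  u_135 = 65;  u_136 = 37
  u_137 = 132;  u_138 = 141;  u_139 = 244;  u_140 = 218;  u_141 = 192;  u_142 = 239
  u_143 = 210;  u_144 = 156;  u_145 = 35;  u_146 = 180;  u_147 = 123;  u_148 = 40
  u_149 = 117;  u_150 = 173;  u_151 = 176;  u_152 = 132;  u_153 = 238;  u_154 = 60
  u_155 = 131;  u_156 = 95;  u_157 = 75;  u_158 = 120;  u_159 = 26;  u_160 = 253
  u_161 = 193;  u_162 = 90;  u_163 = 27;  u_164 = 53;  u_165 = 127;  u_166 = 243
  u_167 = 151;  u_168 = 62;  u_169 = 43;  u_170 = 164;  u_171 = 12;  u_172 = 100
  u_173 = 83;  u_174 = 190;  u_175 = 66;  u_176 = 155;  u_177 = 48;  u_178 = 41
  u_179 = 208;  u_180 = 91;  u_181 = 157;  u_182 = 14;  u_183 = 130;  u_184 = 218
  u_185 = 148;  u_186 = 183;  u_187 = 11;  u_188 = 29;  u_189 = 182;  u_190 = 228
  u_191 = 193;  u_192 = 81;  u_193 = 248;  u_194 = 1;  u_195 = 177;  u_196 = 57
  u_197 = 213;  u_198 = 13;  u_199 = 188;  u_200 = 45;  u_201 = 40;  u_202 = 34
  u_203 = 8;  u_204 = 219;  u_205 = 170;  u_206 = 80;  u_207 = 99;  u_208 = 136
  u_209 = 95;  u_210 = 40;  u_211 = 221;  u_212 = 93;  u_213 = 248;  u_214 = 112
  u_215 = 250;  u_216 = 208;  u_217 = 203;  u_218 = 87;  u_219 = 119;  u_220 = 164
  u_221 = 90;  u_222 = 33;  u_223 = 13;  u_224 = 70;  u_225 = 63;  u_226 = 113
  u_227 = 55;  u_228 = 31;  u_229 = 159;  u_230 = 94;  u_231 = 75;  u_232 = 40
  u_233 = 228;  u_234 = 244;  u_235 = 159;  u_236 = 182;  u_237 = 238;  u_238 = 43
  u_239 = 76;  u_240 = 109;  u_241 = 72;  u_242 = 219;  u_243 = 29;  u_244 = 70
  u_245 = 46;  u_246 = 102;  u_247 = 208;  u_248 = 119;  u_249 = 155;  u_250 = 73
  u_251 = 130;  u_252 = 44;  u_253 = 141;  u_254 = 125;  u_255 = 124;  u_256 = 189
  u_257 = 229;  u_258 = 153;  u_259 = 41;  u_260 = 165;  u_261 = 84;  u_262 = 141
  u_263 = 140;  u_264 = 234
u_265 = 139·234 + 20·140 + 95·141 + 251·84 + 87·165 = 192
u_266 = 139·192 + 20·234 + 95·140 + 251·141 + 87·84 = 71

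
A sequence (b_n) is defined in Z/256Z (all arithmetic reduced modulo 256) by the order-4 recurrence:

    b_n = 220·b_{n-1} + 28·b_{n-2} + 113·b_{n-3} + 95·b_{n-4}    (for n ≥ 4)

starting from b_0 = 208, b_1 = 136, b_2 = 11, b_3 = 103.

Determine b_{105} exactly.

124

b_4 = 220·103 + 28·11 + 113·136 + 95·208 = 240
b_5 = 220·240 + 28·103 + 113·11 + 95·136 = 215
b_6 = 220·215 + 28·240 + 113·103 + 95·11 = 144
b_7 = 220·144 + 28·215 + 113·240 + 95·103 = 109
b_8 = 220·109 + 28·144 + 113·215 + 95·240 = 99
b_9 = 220·99 + 28·109 + 113·144 + 95·215 = 89
Continuing the recurrence:
  b_10 = 221;  b_11 = 206;  b_12 = 58;  b_13 = 244;  b_14 = 249;  b_15 = 184
  b_16 = 150;  b_17 = 125;  b_18 = 115;  b_19 = 254;  b_20 = 179;  b_21 = 194
  b_22 = 23;  b_23 = 65;  b_24 = 111;  b_25 = 165;  b_26 = 42;  b_27 = 66
  b_28 = 86;  b_29 = 229;  b_30 = 236;  b_31 = 80;  b_32 = 143;  b_33 = 203
  b_34 = 252;  b_35 = 147;  b_36 = 144;  b_37 = 101;  b_38 = 243;  b_39 = 253
  b_40 = 5;  b_41 = 182;  b_42 = 206;  b_43 = 8;  b_44 = 153;  b_45 = 212
  b_46 = 230;  b_47 = 89;  b_48 = 255;  b_49 = 18;  b_50 = 255;  b_51 = 178
  b_52 = 111;  b_53 = 25;  b_54 = 211;  b_55 = 29;  b_56 = 58;  b_57 = 110
  b_58 = 250;  b_59 = 61;  b_60 = 216;  b_61 = 120;  b_62 = 115;  b_63 = 239
  b_64 = 24;  b_65 = 15;  b_66 = 176;  b_67 = 45;  b_68 = 115;  b_69 = 1
  b_70 = 157;  b_71 = 126;  b_72 = 146;  b_73 = 236;  b_74 = 169;  b_75 = 64
  b_76 = 214;  b_77 = 21;  b_78 = 107;  b_79 = 118;  b_80 = 203;  b_81 = 98
  b_82 = 55;  b_83 = 97;  b_84 = 247;  b_85 = 133;  b_86 = 138;  b_87 = 42
  b_88 = 142;  b_89 = 229;  b_90 = 20;  b_91 = 128;  b_92 = 247;  b_93 = 19
  b_94 = 68;  b_95 = 11;  b_96 = 240;  b_97 = 133;  b_98 = 163;  b_99 = 165
  b_100 = 101;  b_101 = 38;  b_102 = 6;  b_103 = 32
b_104 = 220·32 + 28·6 + 113·38 + 95·101 = 105
b_105 = 220·105 + 28·32 + 113·6 + 95·38 = 124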